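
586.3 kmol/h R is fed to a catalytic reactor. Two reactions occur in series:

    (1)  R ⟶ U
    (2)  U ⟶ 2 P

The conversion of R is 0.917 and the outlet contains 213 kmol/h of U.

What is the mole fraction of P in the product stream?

Conversion of R: R consumed = 1ξ₁ = 0.917 × 586.3 → ξ₁ = 537.6 kmol/h.
U balance: n_U = 0 + 1ξ₁ − 1ξ₂ = 213 → ξ₂ = (1·537.6 − 213)/1 = 324.6 kmol/h.
Outlet amounts (n = n₀ + Σ ν·ξ):
  R: 586.3 − 1(537.6) = 48.66
  U: 0 + 1(537.6) − 1(324.6) = 213
  P: 0 + 2(324.6) = 649.3
Total out = 910.9 kmol/h; y_P = 649.3 / 910.9 = 0.7128.

0.713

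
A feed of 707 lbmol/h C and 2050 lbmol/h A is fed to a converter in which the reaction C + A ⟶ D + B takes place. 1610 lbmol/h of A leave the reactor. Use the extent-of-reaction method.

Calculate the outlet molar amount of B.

440 lbmol/h

For A: n = n₀ − 1ξ → 1610 = 2050 − 1ξ, giving ξ = 440 lbmol/h.
Outlet amounts (n = n₀ + ν ξ):
  C: 707 − 1(440) = 267
  A: 2050 − 1(440) = 1610
  D: 0 + 1(440) = 440
  B: 0 + 1(440) = 440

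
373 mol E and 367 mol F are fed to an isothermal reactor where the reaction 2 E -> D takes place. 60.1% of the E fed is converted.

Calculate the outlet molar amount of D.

E reacted = 0.601 × 373 = 224.2 mol; ν_E = −2, so ξ = 224.2/2 = 112.1 mol.
Outlet amounts (n = n₀ + ν ξ):
  E: 373 − 2(112.1) = 148.8
  D: 0 + 1(112.1) = 112.1
  F: 367 (inert)

112 mol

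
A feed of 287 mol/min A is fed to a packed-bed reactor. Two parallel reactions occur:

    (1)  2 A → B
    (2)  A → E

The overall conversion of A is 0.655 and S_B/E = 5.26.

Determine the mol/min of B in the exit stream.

Conversion of A: A consumed = 0.655 × 287 = 188 mol/min = 2ξ₁ + 1ξ₂.
Selectivity: 1ξ₁ / (1ξ₂) = 5.26 → ξ₁ = 5.26 ξ₂.
Substitute: (2·5.26 + 1) ξ₂ = 188 → ξ₂ = 16.32 mol/min, ξ₁ = 85.83 mol/min.
Outlet amounts (n = n₀ + Σ ν·ξ):
  A: 287 − 2(85.83) − 1(16.32) = 99.01
  B: 0 + 1(85.83) = 85.83
  E: 0 + 1(16.32) = 16.32

85.8 mol/min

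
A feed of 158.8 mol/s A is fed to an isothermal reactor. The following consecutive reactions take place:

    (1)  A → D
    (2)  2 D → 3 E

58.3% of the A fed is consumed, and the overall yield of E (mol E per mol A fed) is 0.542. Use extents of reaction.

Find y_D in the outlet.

Conversion of A: A consumed = 1ξ₁ = 0.583 × 158.8 → ξ₁ = 92.58 mol/s.
Yield of E: 3ξ₂ / 158.8 = 0.542 → ξ₂ = 28.69 mol/s.
Outlet amounts (n = n₀ + Σ ν·ξ):
  A: 158.8 − 1(92.58) = 66.22
  D: 0 + 1(92.58) − 2(28.69) = 35.2
  E: 0 + 3(28.69) = 86.07
Total out = 187.5 mol/s; y_D = 35.2 / 187.5 = 0.1877.

0.188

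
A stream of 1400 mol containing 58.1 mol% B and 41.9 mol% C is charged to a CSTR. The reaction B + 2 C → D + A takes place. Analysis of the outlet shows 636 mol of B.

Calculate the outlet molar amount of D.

177 mol

For B: n = n₀ − 1ξ → 636 = 813.4 − 1ξ, giving ξ = 177.4 mol.
Outlet amounts (n = n₀ + ν ξ):
  B: 813.4 − 1(177.4) = 636
  C: 586.6 − 2(177.4) = 231.8
  D: 0 + 1(177.4) = 177.4
  A: 0 + 1(177.4) = 177.4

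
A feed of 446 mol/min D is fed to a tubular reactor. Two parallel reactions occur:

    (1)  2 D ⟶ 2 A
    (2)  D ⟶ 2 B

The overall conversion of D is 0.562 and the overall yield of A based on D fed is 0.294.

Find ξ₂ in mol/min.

Yield of A: 2ξ₁ / 446 = 0.294 → ξ₁ = 65.56 mol/min.
Conversion of D: 2ξ₁ + 1ξ₂ = 0.562 × 446 = 250.7 → ξ₂ = 119.5 mol/min.
Outlet amounts (n = n₀ + Σ ν·ξ):
  D: 446 − 2(65.56) − 1(119.5) = 195.3
  A: 0 + 2(65.56) = 131.1
  B: 0 + 2(119.5) = 239.1

ξ₂ = 120 mol/min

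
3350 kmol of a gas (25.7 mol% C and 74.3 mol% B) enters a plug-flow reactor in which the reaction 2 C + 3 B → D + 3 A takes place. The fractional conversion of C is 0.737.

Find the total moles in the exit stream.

C reacted = 0.737 × 861 = 634.5 kmol; ν_C = −2, so ξ = 634.5/2 = 317.3 kmol.
Outlet amounts (n = n₀ + ν ξ):
  C: 861 − 2(317.3) = 226.4
  B: 2489 − 3(317.3) = 1537
  D: 0 + 1(317.3) = 317.3
  A: 0 + 3(317.3) = 951.8
Total out = 226.4 + 1537 + 317.3 + 951.8 = 3033 kmol.

3030 kmol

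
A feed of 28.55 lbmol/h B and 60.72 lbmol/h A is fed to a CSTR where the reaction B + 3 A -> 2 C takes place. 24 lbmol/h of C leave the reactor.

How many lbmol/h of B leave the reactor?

For C: n = n₀ + 2ξ → 24 = 0 + 2ξ, giving ξ = 12 lbmol/h.
Outlet amounts (n = n₀ + ν ξ):
  B: 28.55 − 1(12) = 16.55
  A: 60.72 − 3(12) = 24.72
  C: 0 + 2(12) = 24

16.6 lbmol/h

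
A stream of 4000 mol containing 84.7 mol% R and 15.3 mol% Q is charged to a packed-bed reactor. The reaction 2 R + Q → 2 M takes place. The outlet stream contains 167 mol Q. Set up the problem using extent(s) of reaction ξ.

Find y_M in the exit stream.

For Q: n = n₀ − 1ξ → 167 = 612 − 1ξ, giving ξ = 445 mol.
Outlet amounts (n = n₀ + ν ξ):
  R: 3388 − 2(445) = 2498
  Q: 612 − 1(445) = 167
  M: 0 + 2(445) = 890
Total out = 3555 mol; y_M = 890 / 3555 = 0.2504.

0.25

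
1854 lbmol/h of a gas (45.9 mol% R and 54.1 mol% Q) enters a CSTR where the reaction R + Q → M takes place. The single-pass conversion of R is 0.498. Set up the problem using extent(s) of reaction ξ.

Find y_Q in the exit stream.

0.405

R reacted = 0.498 × 851 = 423.8 lbmol/h; ν_R = −1, so ξ = 423.8/1 = 423.8 lbmol/h.
Outlet amounts (n = n₀ + ν ξ):
  R: 851 − 1(423.8) = 427.2
  Q: 1003 − 1(423.8) = 579.2
  M: 0 + 1(423.8) = 423.8
Total out = 1430 lbmol/h; y_Q = 579.2 / 1430 = 0.405.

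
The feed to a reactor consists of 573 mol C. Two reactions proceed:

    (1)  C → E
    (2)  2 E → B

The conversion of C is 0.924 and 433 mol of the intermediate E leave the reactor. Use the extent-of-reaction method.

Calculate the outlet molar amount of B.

48.2 mol

Conversion of C: C consumed = 1ξ₁ = 0.924 × 573 → ξ₁ = 529.5 mol.
E balance: n_E = 0 + 1ξ₁ − 2ξ₂ = 433 → ξ₂ = (1·529.5 − 433)/2 = 48.23 mol.
Outlet amounts (n = n₀ + Σ ν·ξ):
  C: 573 − 1(529.5) = 43.55
  E: 0 + 1(529.5) − 2(48.23) = 433
  B: 0 + 1(48.23) = 48.23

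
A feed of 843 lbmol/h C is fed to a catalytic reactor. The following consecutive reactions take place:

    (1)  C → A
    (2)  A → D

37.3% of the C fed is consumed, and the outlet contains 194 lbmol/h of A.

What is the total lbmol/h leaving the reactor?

843 lbmol/h

Conversion of C: C consumed = 1ξ₁ = 0.373 × 843 → ξ₁ = 314.4 lbmol/h.
A balance: n_A = 0 + 1ξ₁ − 1ξ₂ = 194 → ξ₂ = (1·314.4 − 194)/1 = 120.4 lbmol/h.
Outlet amounts (n = n₀ + Σ ν·ξ):
  C: 843 − 1(314.4) = 528.6
  A: 0 + 1(314.4) − 1(120.4) = 194
  D: 0 + 1(120.4) = 120.4
Total out = 528.6 + 194 + 120.4 = 843 lbmol/h.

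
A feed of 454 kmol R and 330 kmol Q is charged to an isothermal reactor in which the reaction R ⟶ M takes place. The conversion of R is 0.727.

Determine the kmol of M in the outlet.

R reacted = 0.727 × 454 = 330.1 kmol; ν_R = −1, so ξ = 330.1/1 = 330.1 kmol.
Outlet amounts (n = n₀ + ν ξ):
  R: 454 − 1(330.1) = 123.9
  M: 0 + 1(330.1) = 330.1
  Q: 330 (inert)

330 kmol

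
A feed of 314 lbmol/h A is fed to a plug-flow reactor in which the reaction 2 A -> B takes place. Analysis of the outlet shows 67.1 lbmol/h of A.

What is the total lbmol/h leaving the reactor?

For A: n = n₀ − 2ξ → 67.1 = 314 − 2ξ, giving ξ = 123.5 lbmol/h.
Outlet amounts (n = n₀ + ν ξ):
  A: 314 − 2(123.5) = 67.1
  B: 0 + 1(123.5) = 123.5
Total out = 67.1 + 123.5 = 190.6 lbmol/h.

191 lbmol/h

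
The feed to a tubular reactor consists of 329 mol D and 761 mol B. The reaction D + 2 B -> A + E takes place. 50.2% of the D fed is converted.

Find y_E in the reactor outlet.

0.179

D reacted = 0.502 × 329 = 165.2 mol; ν_D = −1, so ξ = 165.2/1 = 165.2 mol.
Outlet amounts (n = n₀ + ν ξ):
  D: 329 − 1(165.2) = 163.8
  B: 761 − 2(165.2) = 430.7
  A: 0 + 1(165.2) = 165.2
  E: 0 + 1(165.2) = 165.2
Total out = 924.8 mol; y_E = 165.2 / 924.8 = 0.1786.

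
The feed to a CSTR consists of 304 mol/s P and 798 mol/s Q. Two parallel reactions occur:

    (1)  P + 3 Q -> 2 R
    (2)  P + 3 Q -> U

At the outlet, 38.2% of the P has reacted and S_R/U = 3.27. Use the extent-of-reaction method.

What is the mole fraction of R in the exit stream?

0.175

Conversion of P: P consumed = 0.382 × 304 = 116.1 mol/s = 1ξ₁ + 1ξ₂.
Selectivity: 2ξ₁ / (1ξ₂) = 3.27 → ξ₁ = 1.635 ξ₂.
Substitute: (1·1.635 + 1) ξ₂ = 116.1 → ξ₂ = 44.07 mol/s, ξ₁ = 72.06 mol/s.
Outlet amounts (n = n₀ + Σ ν·ξ):
  P: 304 − 1(72.06) − 1(44.07) = 187.9
  Q: 798 − 3(72.06) − 3(44.07) = 449.6
  R: 0 + 2(72.06) = 144.1
  U: 0 + 1(44.07) = 44.07
Total out = 825.7 mol/s; y_R = 144.1 / 825.7 = 0.1745.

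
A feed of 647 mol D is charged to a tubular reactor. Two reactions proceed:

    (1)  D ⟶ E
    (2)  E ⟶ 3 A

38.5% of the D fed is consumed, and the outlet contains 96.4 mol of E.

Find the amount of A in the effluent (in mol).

458 mol

Conversion of D: D consumed = 1ξ₁ = 0.385 × 647 → ξ₁ = 249.1 mol.
E balance: n_E = 0 + 1ξ₁ − 1ξ₂ = 96.4 → ξ₂ = (1·249.1 − 96.4)/1 = 152.7 mol.
Outlet amounts (n = n₀ + Σ ν·ξ):
  D: 647 − 1(249.1) = 397.9
  E: 0 + 1(249.1) − 1(152.7) = 96.4
  A: 0 + 3(152.7) = 458.1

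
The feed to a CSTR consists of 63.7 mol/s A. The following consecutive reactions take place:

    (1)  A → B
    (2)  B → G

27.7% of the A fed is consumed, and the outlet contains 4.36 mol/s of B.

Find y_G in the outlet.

Conversion of A: A consumed = 1ξ₁ = 0.277 × 63.7 → ξ₁ = 17.64 mol/s.
B balance: n_B = 0 + 1ξ₁ − 1ξ₂ = 4.36 → ξ₂ = (1·17.64 − 4.36)/1 = 13.28 mol/s.
Outlet amounts (n = n₀ + Σ ν·ξ):
  A: 63.7 − 1(17.64) = 46.06
  B: 0 + 1(17.64) − 1(13.28) = 4.36
  G: 0 + 1(13.28) = 13.28
Total out = 63.7 mol/s; y_G = 13.28 / 63.7 = 0.2086.

0.209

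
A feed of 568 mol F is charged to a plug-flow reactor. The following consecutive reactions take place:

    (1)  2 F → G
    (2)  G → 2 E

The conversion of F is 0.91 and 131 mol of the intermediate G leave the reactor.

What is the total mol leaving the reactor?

Conversion of F: F consumed = 2ξ₁ = 0.91 × 568 → ξ₁ = 258.4 mol.
G balance: n_G = 0 + 1ξ₁ − 1ξ₂ = 131 → ξ₂ = (1·258.4 − 131)/1 = 127.4 mol.
Outlet amounts (n = n₀ + Σ ν·ξ):
  F: 568 − 2(258.4) = 51.12
  G: 0 + 1(258.4) − 1(127.4) = 131
  E: 0 + 2(127.4) = 254.9
Total out = 51.12 + 131 + 254.9 = 437 mol.

437 mol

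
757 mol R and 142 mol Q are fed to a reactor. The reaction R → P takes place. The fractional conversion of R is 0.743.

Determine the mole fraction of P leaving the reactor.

0.626

R reacted = 0.743 × 757 = 562.5 mol; ν_R = −1, so ξ = 562.5/1 = 562.5 mol.
Outlet amounts (n = n₀ + ν ξ):
  R: 757 − 1(562.5) = 194.5
  P: 0 + 1(562.5) = 562.5
  Q: 142 (inert)
Total out = 899 mol; y_P = 562.5 / 899 = 0.6256.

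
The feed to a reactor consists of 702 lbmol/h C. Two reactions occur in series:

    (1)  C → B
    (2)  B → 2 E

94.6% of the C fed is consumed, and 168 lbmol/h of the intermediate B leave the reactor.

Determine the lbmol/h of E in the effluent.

Conversion of C: C consumed = 1ξ₁ = 0.946 × 702 → ξ₁ = 664.1 lbmol/h.
B balance: n_B = 0 + 1ξ₁ − 1ξ₂ = 168 → ξ₂ = (1·664.1 − 168)/1 = 496.1 lbmol/h.
Outlet amounts (n = n₀ + Σ ν·ξ):
  C: 702 − 1(664.1) = 37.91
  B: 0 + 1(664.1) − 1(496.1) = 168
  E: 0 + 2(496.1) = 992.2

992 lbmol/h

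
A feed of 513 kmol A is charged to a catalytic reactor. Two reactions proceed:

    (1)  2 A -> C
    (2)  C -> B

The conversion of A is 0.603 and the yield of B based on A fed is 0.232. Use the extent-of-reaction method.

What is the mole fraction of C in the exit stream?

Conversion of A: A consumed = 2ξ₁ = 0.603 × 513 → ξ₁ = 154.7 kmol.
Yield of B: 1ξ₂ / 513 = 0.232 → ξ₂ = 119 kmol.
Outlet amounts (n = n₀ + Σ ν·ξ):
  A: 513 − 2(154.7) = 203.7
  C: 0 + 1(154.7) − 1(119) = 35.65
  B: 0 + 1(119) = 119
Total out = 358.3 kmol; y_C = 35.65 / 358.3 = 0.0995.

0.0995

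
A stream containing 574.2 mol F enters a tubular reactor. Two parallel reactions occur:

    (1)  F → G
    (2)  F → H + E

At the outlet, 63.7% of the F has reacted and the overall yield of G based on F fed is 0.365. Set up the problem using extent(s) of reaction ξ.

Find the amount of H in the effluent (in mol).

156 mol

Yield of G: 1ξ₁ / 574.2 = 0.365 → ξ₁ = 209.6 mol.
Conversion of F: 1ξ₁ + 1ξ₂ = 0.637 × 574.2 = 365.8 → ξ₂ = 156.2 mol.
Outlet amounts (n = n₀ + Σ ν·ξ):
  F: 574.2 − 1(209.6) − 1(156.2) = 208.4
  G: 0 + 1(209.6) = 209.6
  H: 0 + 1(156.2) = 156.2
  E: 0 + 1(156.2) = 156.2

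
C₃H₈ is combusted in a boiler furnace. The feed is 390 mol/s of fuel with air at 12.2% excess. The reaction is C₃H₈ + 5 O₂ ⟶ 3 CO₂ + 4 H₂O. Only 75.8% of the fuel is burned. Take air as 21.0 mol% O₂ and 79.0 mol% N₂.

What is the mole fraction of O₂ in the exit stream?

0.0639

Stoichiometric O₂ = 5 × 390 = 1950 mol/s; O₂ fed = 1950 × 1.122 = 2188 mol/s.
N₂ fed = 2188 × 79/21 = 8231 mol/s.
Fuel reacted = 0.758 × 390 → ξ = 295.6 mol/s.
Outlet (n = n₀ + ν ξ):
  C₃H₈: 390 − 1(295.6) = 94.38
  O₂: 2188 − 5(295.6) = 709.8
  N₂: 8231 (inert)
  CO₂: 0 + 3(295.6) = 886.9
  H₂O: 0 + 4(295.6) = 1182
Total out = 11100 mol/s; y_O₂ = 709.8 / 11100 = 0.06392.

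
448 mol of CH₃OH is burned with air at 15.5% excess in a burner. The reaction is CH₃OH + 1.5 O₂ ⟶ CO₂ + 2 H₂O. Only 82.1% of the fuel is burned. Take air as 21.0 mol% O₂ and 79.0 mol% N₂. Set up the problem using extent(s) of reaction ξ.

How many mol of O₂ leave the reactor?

Stoichiometric O₂ = 1.5 × 448 = 672 mol; O₂ fed = 672 × 1.155 = 776.2 mol.
N₂ fed = 776.2 × 79/21 = 2920 mol.
Fuel reacted = 0.821 × 448 → ξ = 367.8 mol.
Outlet (n = n₀ + ν ξ):
  CH₃OH: 448 − 1(367.8) = 80.19
  O₂: 776.2 − 1.5(367.8) = 224.4
  N₂: 2920 (inert)
  CO₂: 0 + 1(367.8) = 367.8
  H₂O: 0 + 2(367.8) = 735.6

224 mol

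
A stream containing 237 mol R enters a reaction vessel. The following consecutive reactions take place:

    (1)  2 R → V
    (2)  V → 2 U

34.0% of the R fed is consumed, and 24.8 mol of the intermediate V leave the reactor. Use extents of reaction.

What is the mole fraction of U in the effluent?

0.146

Conversion of R: R consumed = 2ξ₁ = 0.34 × 237 → ξ₁ = 40.29 mol.
V balance: n_V = 0 + 1ξ₁ − 1ξ₂ = 24.8 → ξ₂ = (1·40.29 − 24.8)/1 = 15.49 mol.
Outlet amounts (n = n₀ + Σ ν·ξ):
  R: 237 − 2(40.29) = 156.4
  V: 0 + 1(40.29) − 1(15.49) = 24.8
  U: 0 + 2(15.49) = 30.98
Total out = 212.2 mol; y_U = 30.98 / 212.2 = 0.146.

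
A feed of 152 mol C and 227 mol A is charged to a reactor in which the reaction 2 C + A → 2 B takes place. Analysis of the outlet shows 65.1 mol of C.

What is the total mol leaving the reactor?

336 mol

For C: n = n₀ − 2ξ → 65.1 = 152 − 2ξ, giving ξ = 43.45 mol.
Outlet amounts (n = n₀ + ν ξ):
  C: 152 − 2(43.45) = 65.1
  A: 227 − 1(43.45) = 183.6
  B: 0 + 2(43.45) = 86.9
Total out = 65.1 + 183.6 + 86.9 = 335.6 mol.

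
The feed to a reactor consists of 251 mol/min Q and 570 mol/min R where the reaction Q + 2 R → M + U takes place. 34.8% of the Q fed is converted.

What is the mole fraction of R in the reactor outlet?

0.539

Q reacted = 0.348 × 251 = 87.35 mol/min; ν_Q = −1, so ξ = 87.35/1 = 87.35 mol/min.
Outlet amounts (n = n₀ + ν ξ):
  Q: 251 − 1(87.35) = 163.7
  R: 570 − 2(87.35) = 395.3
  M: 0 + 1(87.35) = 87.35
  U: 0 + 1(87.35) = 87.35
Total out = 733.7 mol/min; y_R = 395.3 / 733.7 = 0.5388.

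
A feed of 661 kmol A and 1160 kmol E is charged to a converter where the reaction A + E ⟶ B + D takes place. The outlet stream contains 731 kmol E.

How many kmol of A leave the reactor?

232 kmol

For E: n = n₀ − 1ξ → 731 = 1160 − 1ξ, giving ξ = 429 kmol.
Outlet amounts (n = n₀ + ν ξ):
  A: 661 − 1(429) = 232
  E: 1160 − 1(429) = 731
  B: 0 + 1(429) = 429
  D: 0 + 1(429) = 429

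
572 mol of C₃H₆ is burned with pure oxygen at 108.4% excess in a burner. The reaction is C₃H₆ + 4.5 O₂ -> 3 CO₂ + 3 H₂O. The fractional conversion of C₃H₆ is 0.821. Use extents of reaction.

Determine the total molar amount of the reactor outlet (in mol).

Stoichiometric O₂ = 4.5 × 572 = 2574 mol; O₂ fed = 2574 × 2.084 = 5364 mol.
Fuel reacted = 0.821 × 572 → ξ = 469.6 mol.
Outlet (n = n₀ + ν ξ):
  C₃H₆: 572 − 1(469.6) = 102.4
  O₂: 5364 − 4.5(469.6) = 3251
  CO₂: 0 + 3(469.6) = 1409
  H₂O: 0 + 3(469.6) = 1409
Total out = 102.4 + 3251 + 1409 + 1409 = 6171 mol.

6170 mol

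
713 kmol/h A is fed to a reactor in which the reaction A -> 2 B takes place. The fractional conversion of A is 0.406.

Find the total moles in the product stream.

A reacted = 0.406 × 713 = 289.5 kmol/h; ν_A = −1, so ξ = 289.5/1 = 289.5 kmol/h.
Outlet amounts (n = n₀ + ν ξ):
  A: 713 − 1(289.5) = 423.5
  B: 0 + 2(289.5) = 579
Total out = 423.5 + 579 = 1002 kmol/h.

1000 kmol/h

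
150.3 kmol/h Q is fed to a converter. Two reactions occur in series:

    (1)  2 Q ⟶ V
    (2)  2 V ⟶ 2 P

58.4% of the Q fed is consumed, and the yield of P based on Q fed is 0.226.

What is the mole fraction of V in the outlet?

0.0932

Conversion of Q: Q consumed = 2ξ₁ = 0.584 × 150.3 → ξ₁ = 43.89 kmol/h.
Yield of P: 2ξ₂ / 150.3 = 0.226 → ξ₂ = 16.98 kmol/h.
Outlet amounts (n = n₀ + Σ ν·ξ):
  Q: 150.3 − 2(43.89) = 62.52
  V: 0 + 1(43.89) − 2(16.98) = 9.92
  P: 0 + 2(16.98) = 33.97
Total out = 106.4 kmol/h; y_V = 9.92 / 106.4 = 0.09322.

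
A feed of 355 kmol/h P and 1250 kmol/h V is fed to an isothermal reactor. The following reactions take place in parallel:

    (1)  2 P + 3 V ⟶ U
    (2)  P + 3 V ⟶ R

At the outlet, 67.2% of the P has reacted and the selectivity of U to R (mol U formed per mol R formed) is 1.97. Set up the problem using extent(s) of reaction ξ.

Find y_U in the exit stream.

Conversion of P: P consumed = 0.672 × 355 = 238.6 kmol/h = 2ξ₁ + 1ξ₂.
Selectivity: 1ξ₁ / (1ξ₂) = 1.97 → ξ₁ = 1.97 ξ₂.
Substitute: (2·1.97 + 1) ξ₂ = 238.6 → ξ₂ = 48.29 kmol/h, ξ₁ = 95.13 kmol/h.
Outlet amounts (n = n₀ + Σ ν·ξ):
  P: 355 − 2(95.13) − 1(48.29) = 116.4
  V: 1250 − 3(95.13) − 3(48.29) = 819.7
  U: 0 + 1(95.13) = 95.13
  R: 0 + 1(48.29) = 48.29
Total out = 1080 kmol/h; y_U = 95.13 / 1080 = 0.08812.

0.0881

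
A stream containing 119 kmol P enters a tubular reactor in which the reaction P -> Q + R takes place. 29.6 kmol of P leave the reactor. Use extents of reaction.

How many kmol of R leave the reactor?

For P: n = n₀ − 1ξ → 29.6 = 119 − 1ξ, giving ξ = 89.4 kmol.
Outlet amounts (n = n₀ + ν ξ):
  P: 119 − 1(89.4) = 29.6
  Q: 0 + 1(89.4) = 89.4
  R: 0 + 1(89.4) = 89.4

89.4 kmol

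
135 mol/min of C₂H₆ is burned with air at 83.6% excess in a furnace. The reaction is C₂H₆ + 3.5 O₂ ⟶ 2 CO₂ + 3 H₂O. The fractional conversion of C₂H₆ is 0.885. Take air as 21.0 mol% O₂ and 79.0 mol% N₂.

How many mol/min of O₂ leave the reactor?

449 mol/min

Stoichiometric O₂ = 3.5 × 135 = 472.5 mol/min; O₂ fed = 472.5 × 1.836 = 867.5 mol/min.
N₂ fed = 867.5 × 79/21 = 3263 mol/min.
Fuel reacted = 0.885 × 135 → ξ = 119.5 mol/min.
Outlet (n = n₀ + ν ξ):
  C₂H₆: 135 − 1(119.5) = 15.53
  O₂: 867.5 − 3.5(119.5) = 449.3
  N₂: 3263 (inert)
  CO₂: 0 + 2(119.5) = 238.9
  H₂O: 0 + 3(119.5) = 358.4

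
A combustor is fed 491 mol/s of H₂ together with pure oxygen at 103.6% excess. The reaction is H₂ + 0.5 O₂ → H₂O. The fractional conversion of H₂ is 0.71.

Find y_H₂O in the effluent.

Stoichiometric O₂ = 0.5 × 491 = 245.5 mol/s; O₂ fed = 245.5 × 2.036 = 499.8 mol/s.
Fuel reacted = 0.71 × 491 → ξ = 348.6 mol/s.
Outlet (n = n₀ + ν ξ):
  H₂: 491 − 1(348.6) = 142.4
  O₂: 499.8 − 0.5(348.6) = 325.5
  H₂O: 0 + 1(348.6) = 348.6
Total out = 816.5 mol/s; y_H₂O = 348.6 / 816.5 = 0.4269.

0.427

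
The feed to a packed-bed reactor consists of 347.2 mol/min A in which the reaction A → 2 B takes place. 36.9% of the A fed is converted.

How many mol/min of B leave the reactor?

256 mol/min

A reacted = 0.369 × 347.2 = 128.1 mol/min; ν_A = −1, so ξ = 128.1/1 = 128.1 mol/min.
Outlet amounts (n = n₀ + ν ξ):
  A: 347.2 − 1(128.1) = 219.1
  B: 0 + 2(128.1) = 256.2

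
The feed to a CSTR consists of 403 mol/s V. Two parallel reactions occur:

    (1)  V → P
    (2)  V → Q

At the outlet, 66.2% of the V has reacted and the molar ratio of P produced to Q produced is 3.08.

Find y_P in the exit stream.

0.5

Conversion of V: V consumed = 0.662 × 403 = 266.8 mol/s = 1ξ₁ + 1ξ₂.
Selectivity: 1ξ₁ / (1ξ₂) = 3.08 → ξ₁ = 3.08 ξ₂.
Substitute: (1·3.08 + 1) ξ₂ = 266.8 → ξ₂ = 65.39 mol/s, ξ₁ = 201.4 mol/s.
Outlet amounts (n = n₀ + Σ ν·ξ):
  V: 403 − 1(201.4) − 1(65.39) = 136.2
  P: 0 + 1(201.4) = 201.4
  Q: 0 + 1(65.39) = 65.39
Total out = 403 mol/s; y_P = 201.4 / 403 = 0.4997.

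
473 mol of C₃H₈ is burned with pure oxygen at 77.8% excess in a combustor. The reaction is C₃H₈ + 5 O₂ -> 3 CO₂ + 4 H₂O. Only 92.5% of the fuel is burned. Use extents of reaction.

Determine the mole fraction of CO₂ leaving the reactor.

0.257

Stoichiometric O₂ = 5 × 473 = 2365 mol; O₂ fed = 2365 × 1.778 = 4205 mol.
Fuel reacted = 0.925 × 473 → ξ = 437.5 mol.
Outlet (n = n₀ + ν ξ):
  C₃H₈: 473 − 1(437.5) = 35.47
  O₂: 4205 − 5(437.5) = 2017
  CO₂: 0 + 3(437.5) = 1313
  H₂O: 0 + 4(437.5) = 1750
Total out = 5115 mol; y_CO₂ = 1313 / 5115 = 0.2566.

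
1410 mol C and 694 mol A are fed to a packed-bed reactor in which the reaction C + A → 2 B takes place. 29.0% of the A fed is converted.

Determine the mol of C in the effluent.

1210 mol

A reacted = 0.29 × 694 = 201.3 mol; ν_A = −1, so ξ = 201.3/1 = 201.3 mol.
Outlet amounts (n = n₀ + ν ξ):
  C: 1410 − 1(201.3) = 1209
  A: 694 − 1(201.3) = 492.7
  B: 0 + 2(201.3) = 402.5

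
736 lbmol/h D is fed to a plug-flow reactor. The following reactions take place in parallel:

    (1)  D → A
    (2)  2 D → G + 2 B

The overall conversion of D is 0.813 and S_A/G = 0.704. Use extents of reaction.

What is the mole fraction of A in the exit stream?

0.163

Conversion of D: D consumed = 0.813 × 736 = 598.4 lbmol/h = 1ξ₁ + 2ξ₂.
Selectivity: 1ξ₁ / (1ξ₂) = 0.704 → ξ₁ = 0.704 ξ₂.
Substitute: (1·0.704 + 2) ξ₂ = 598.4 → ξ₂ = 221.3 lbmol/h, ξ₁ = 155.8 lbmol/h.
Outlet amounts (n = n₀ + Σ ν·ξ):
  D: 736 − 1(155.8) − 2(221.3) = 137.6
  A: 0 + 1(155.8) = 155.8
  G: 0 + 1(221.3) = 221.3
  B: 0 + 2(221.3) = 442.6
Total out = 957.3 lbmol/h; y_A = 155.8 / 957.3 = 0.1627.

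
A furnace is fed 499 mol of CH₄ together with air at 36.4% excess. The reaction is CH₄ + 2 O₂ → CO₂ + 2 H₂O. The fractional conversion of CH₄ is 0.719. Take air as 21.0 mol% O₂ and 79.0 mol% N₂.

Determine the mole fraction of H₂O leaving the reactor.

Stoichiometric O₂ = 2 × 499 = 998 mol; O₂ fed = 998 × 1.364 = 1361 mol.
N₂ fed = 1361 × 79/21 = 5121 mol.
Fuel reacted = 0.719 × 499 → ξ = 358.8 mol.
Outlet (n = n₀ + ν ξ):
  CH₄: 499 − 1(358.8) = 140.2
  O₂: 1361 − 2(358.8) = 643.7
  N₂: 5121 (inert)
  CO₂: 0 + 1(358.8) = 358.8
  H₂O: 0 + 2(358.8) = 717.6
Total out = 6981 mol; y_H₂O = 717.6 / 6981 = 0.1028.

0.103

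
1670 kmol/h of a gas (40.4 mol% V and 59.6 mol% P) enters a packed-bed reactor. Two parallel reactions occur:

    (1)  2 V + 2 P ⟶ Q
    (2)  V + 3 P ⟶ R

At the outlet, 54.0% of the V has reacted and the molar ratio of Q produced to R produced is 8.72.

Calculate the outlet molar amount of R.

19.8 kmol/h

Conversion of V: V consumed = 0.54 × 674.7 = 364.3 kmol/h = 2ξ₁ + 1ξ₂.
Selectivity: 1ξ₁ / (1ξ₂) = 8.72 → ξ₁ = 8.72 ξ₂.
Substitute: (2·8.72 + 1) ξ₂ = 364.3 → ξ₂ = 19.76 kmol/h, ξ₁ = 172.3 kmol/h.
Outlet amounts (n = n₀ + Σ ν·ξ):
  V: 674.7 − 2(172.3) − 1(19.76) = 310.4
  P: 995.3 − 2(172.3) − 3(19.76) = 591.5
  Q: 0 + 1(172.3) = 172.3
  R: 0 + 1(19.76) = 19.76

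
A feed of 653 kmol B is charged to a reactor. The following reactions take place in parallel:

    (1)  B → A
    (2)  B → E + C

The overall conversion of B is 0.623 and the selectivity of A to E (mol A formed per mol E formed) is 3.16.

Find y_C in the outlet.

0.13

Conversion of B: B consumed = 0.623 × 653 = 406.8 kmol = 1ξ₁ + 1ξ₂.
Selectivity: 1ξ₁ / (1ξ₂) = 3.16 → ξ₁ = 3.16 ξ₂.
Substitute: (1·3.16 + 1) ξ₂ = 406.8 → ξ₂ = 97.79 kmol, ξ₁ = 309 kmol.
Outlet amounts (n = n₀ + Σ ν·ξ):
  B: 653 − 1(309) − 1(97.79) = 246.2
  A: 0 + 1(309) = 309
  E: 0 + 1(97.79) = 97.79
  C: 0 + 1(97.79) = 97.79
Total out = 750.8 kmol; y_C = 97.79 / 750.8 = 0.1303.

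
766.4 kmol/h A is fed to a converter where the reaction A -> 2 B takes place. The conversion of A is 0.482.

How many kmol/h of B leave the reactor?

739 kmol/h

A reacted = 0.482 × 766.4 = 369.4 kmol/h; ν_A = −1, so ξ = 369.4/1 = 369.4 kmol/h.
Outlet amounts (n = n₀ + ν ξ):
  A: 766.4 − 1(369.4) = 397
  B: 0 + 2(369.4) = 738.8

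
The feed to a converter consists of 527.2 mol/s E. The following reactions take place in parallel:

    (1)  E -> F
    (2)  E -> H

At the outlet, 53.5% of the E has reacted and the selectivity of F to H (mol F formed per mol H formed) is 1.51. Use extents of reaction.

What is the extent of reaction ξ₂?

ξ₂ = 112 mol/s

Conversion of E: E consumed = 0.535 × 527.2 = 282.1 mol/s = 1ξ₁ + 1ξ₂.
Selectivity: 1ξ₁ / (1ξ₂) = 1.51 → ξ₁ = 1.51 ξ₂.
Substitute: (1·1.51 + 1) ξ₂ = 282.1 → ξ₂ = 112.4 mol/s, ξ₁ = 169.7 mol/s.
Outlet amounts (n = n₀ + Σ ν·ξ):
  E: 527.2 − 1(169.7) − 1(112.4) = 245.1
  F: 0 + 1(169.7) = 169.7
  H: 0 + 1(112.4) = 112.4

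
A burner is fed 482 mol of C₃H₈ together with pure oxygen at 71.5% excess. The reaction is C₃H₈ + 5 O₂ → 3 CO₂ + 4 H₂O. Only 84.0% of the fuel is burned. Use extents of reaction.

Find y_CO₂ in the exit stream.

Stoichiometric O₂ = 5 × 482 = 2410 mol; O₂ fed = 2410 × 1.715 = 4133 mol.
Fuel reacted = 0.84 × 482 → ξ = 404.9 mol.
Outlet (n = n₀ + ν ξ):
  C₃H₈: 482 − 1(404.9) = 77.12
  O₂: 4133 − 5(404.9) = 2109
  CO₂: 0 + 3(404.9) = 1215
  H₂O: 0 + 4(404.9) = 1620
Total out = 5020 mol; y_CO₂ = 1215 / 5020 = 0.242.

0.242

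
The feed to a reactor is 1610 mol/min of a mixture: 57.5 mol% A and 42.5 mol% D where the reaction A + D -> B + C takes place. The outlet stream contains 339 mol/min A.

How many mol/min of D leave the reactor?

97.5 mol/min

For A: n = n₀ − 1ξ → 339 = 925.8 − 1ξ, giving ξ = 586.8 mol/min.
Outlet amounts (n = n₀ + ν ξ):
  A: 925.8 − 1(586.8) = 339
  D: 684.2 − 1(586.8) = 97.5
  B: 0 + 1(586.8) = 586.8
  C: 0 + 1(586.8) = 586.8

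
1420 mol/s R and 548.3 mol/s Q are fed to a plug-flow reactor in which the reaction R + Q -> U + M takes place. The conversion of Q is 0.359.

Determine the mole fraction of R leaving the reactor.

Q reacted = 0.359 × 548.3 = 196.8 mol/s; ν_Q = −1, so ξ = 196.8/1 = 196.8 mol/s.
Outlet amounts (n = n₀ + ν ξ):
  R: 1420 − 1(196.8) = 1223
  Q: 548.3 − 1(196.8) = 351.5
  U: 0 + 1(196.8) = 196.8
  M: 0 + 1(196.8) = 196.8
Total out = 1968 mol/s; y_R = 1223 / 1968 = 0.6214.

0.621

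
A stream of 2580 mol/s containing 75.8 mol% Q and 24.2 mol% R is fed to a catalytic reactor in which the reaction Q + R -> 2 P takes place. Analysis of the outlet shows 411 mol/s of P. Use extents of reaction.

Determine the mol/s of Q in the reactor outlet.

1750 mol/s

For P: n = n₀ + 2ξ → 411 = 0 + 2ξ, giving ξ = 205.5 mol/s.
Outlet amounts (n = n₀ + ν ξ):
  Q: 1956 − 1(205.5) = 1750
  R: 624.4 − 1(205.5) = 418.9
  P: 0 + 2(205.5) = 411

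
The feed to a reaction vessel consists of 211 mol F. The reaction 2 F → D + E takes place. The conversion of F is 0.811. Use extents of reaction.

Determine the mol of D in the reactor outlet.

85.6 mol

F reacted = 0.811 × 211 = 171.1 mol; ν_F = −2, so ξ = 171.1/2 = 85.56 mol.
Outlet amounts (n = n₀ + ν ξ):
  F: 211 − 2(85.56) = 39.88
  D: 0 + 1(85.56) = 85.56
  E: 0 + 1(85.56) = 85.56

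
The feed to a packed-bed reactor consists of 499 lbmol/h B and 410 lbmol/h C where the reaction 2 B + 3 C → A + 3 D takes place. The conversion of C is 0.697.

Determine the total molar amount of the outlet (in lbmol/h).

C reacted = 0.697 × 410 = 285.8 lbmol/h; ν_C = −3, so ξ = 285.8/3 = 95.26 lbmol/h.
Outlet amounts (n = n₀ + ν ξ):
  B: 499 − 2(95.26) = 308.5
  C: 410 − 3(95.26) = 124.2
  A: 0 + 1(95.26) = 95.26
  D: 0 + 3(95.26) = 285.8
Total out = 308.5 + 124.2 + 95.26 + 285.8 = 813.7 lbmol/h.

814 lbmol/h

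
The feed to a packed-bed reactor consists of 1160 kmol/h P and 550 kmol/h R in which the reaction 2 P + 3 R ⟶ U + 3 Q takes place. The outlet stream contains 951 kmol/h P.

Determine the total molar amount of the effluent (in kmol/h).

For P: n = n₀ − 2ξ → 951 = 1160 − 2ξ, giving ξ = 104.5 kmol/h.
Outlet amounts (n = n₀ + ν ξ):
  P: 1160 − 2(104.5) = 951
  R: 550 − 3(104.5) = 236.5
  U: 0 + 1(104.5) = 104.5
  Q: 0 + 3(104.5) = 313.5
Total out = 951 + 236.5 + 104.5 + 313.5 = 1606 kmol/h.

1610 kmol/h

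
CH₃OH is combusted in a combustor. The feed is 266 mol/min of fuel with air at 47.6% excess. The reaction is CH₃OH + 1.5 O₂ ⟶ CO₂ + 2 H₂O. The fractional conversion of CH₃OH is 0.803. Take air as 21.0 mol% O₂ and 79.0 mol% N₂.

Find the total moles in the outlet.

3180 mol/min

Stoichiometric O₂ = 1.5 × 266 = 399 mol/min; O₂ fed = 399 × 1.476 = 588.9 mol/min.
N₂ fed = 588.9 × 79/21 = 2215 mol/min.
Fuel reacted = 0.803 × 266 → ξ = 213.6 mol/min.
Outlet (n = n₀ + ν ξ):
  CH₃OH: 266 − 1(213.6) = 52.4
  O₂: 588.9 − 1.5(213.6) = 268.5
  N₂: 2215 (inert)
  CO₂: 0 + 1(213.6) = 213.6
  H₂O: 0 + 2(213.6) = 427.2
Total out = 52.4 + 268.5 + 2215 + 213.6 + 427.2 = 3177 mol/min.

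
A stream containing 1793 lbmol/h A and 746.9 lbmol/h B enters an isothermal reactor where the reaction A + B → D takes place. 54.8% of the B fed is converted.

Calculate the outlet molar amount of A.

B reacted = 0.548 × 746.9 = 409.3 lbmol/h; ν_B = −1, so ξ = 409.3/1 = 409.3 lbmol/h.
Outlet amounts (n = n₀ + ν ξ):
  A: 1793 − 1(409.3) = 1384
  B: 746.9 − 1(409.3) = 337.6
  D: 0 + 1(409.3) = 409.3

1380 lbmol/h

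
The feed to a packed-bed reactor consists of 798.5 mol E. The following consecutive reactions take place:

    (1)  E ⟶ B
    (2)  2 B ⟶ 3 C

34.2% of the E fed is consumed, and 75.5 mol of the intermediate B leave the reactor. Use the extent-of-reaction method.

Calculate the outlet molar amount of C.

Conversion of E: E consumed = 1ξ₁ = 0.342 × 798.5 → ξ₁ = 273.1 mol.
B balance: n_B = 0 + 1ξ₁ − 2ξ₂ = 75.5 → ξ₂ = (1·273.1 − 75.5)/2 = 98.79 mol.
Outlet amounts (n = n₀ + Σ ν·ξ):
  E: 798.5 − 1(273.1) = 525.4
  B: 0 + 1(273.1) − 2(98.79) = 75.5
  C: 0 + 3(98.79) = 296.4

296 mol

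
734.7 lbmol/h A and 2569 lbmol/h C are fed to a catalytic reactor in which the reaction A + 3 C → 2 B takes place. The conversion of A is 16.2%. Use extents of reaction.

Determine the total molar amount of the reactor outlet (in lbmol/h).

A reacted = 0.162 × 734.7 = 119 lbmol/h; ν_A = −1, so ξ = 119/1 = 119 lbmol/h.
Outlet amounts (n = n₀ + ν ξ):
  A: 734.7 − 1(119) = 615.7
  C: 2569 − 3(119) = 2212
  B: 0 + 2(119) = 238
Total out = 615.7 + 2212 + 238 = 3066 lbmol/h.

3070 lbmol/h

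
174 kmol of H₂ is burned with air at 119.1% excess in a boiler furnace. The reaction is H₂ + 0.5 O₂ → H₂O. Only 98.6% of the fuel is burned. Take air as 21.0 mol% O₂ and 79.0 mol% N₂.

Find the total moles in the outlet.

996 kmol

Stoichiometric O₂ = 0.5 × 174 = 87 kmol; O₂ fed = 87 × 2.191 = 190.6 kmol.
N₂ fed = 190.6 × 79/21 = 717.1 kmol.
Fuel reacted = 0.986 × 174 → ξ = 171.6 kmol.
Outlet (n = n₀ + ν ξ):
  H₂: 174 − 1(171.6) = 2.436
  O₂: 190.6 − 0.5(171.6) = 104.8
  N₂: 717.1 (inert)
  H₂O: 0 + 1(171.6) = 171.6
Total out = 2.436 + 104.8 + 717.1 + 171.6 = 995.9 kmol.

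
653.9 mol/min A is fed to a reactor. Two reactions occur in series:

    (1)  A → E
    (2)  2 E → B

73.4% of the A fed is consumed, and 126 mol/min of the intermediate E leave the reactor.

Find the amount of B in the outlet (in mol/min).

Conversion of A: A consumed = 1ξ₁ = 0.734 × 653.9 → ξ₁ = 480 mol/min.
E balance: n_E = 0 + 1ξ₁ − 2ξ₂ = 126 → ξ₂ = (1·480 − 126)/2 = 177 mol/min.
Outlet amounts (n = n₀ + Σ ν·ξ):
  A: 653.9 − 1(480) = 173.9
  E: 0 + 1(480) − 2(177) = 126
  B: 0 + 1(177) = 177

177 mol/min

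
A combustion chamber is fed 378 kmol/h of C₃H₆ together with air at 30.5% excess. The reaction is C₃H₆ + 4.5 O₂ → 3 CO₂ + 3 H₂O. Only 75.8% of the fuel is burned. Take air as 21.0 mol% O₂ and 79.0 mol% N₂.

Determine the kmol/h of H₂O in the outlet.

Stoichiometric O₂ = 4.5 × 378 = 1701 kmol/h; O₂ fed = 1701 × 1.305 = 2220 kmol/h.
N₂ fed = 2220 × 79/21 = 8351 kmol/h.
Fuel reacted = 0.758 × 378 → ξ = 286.5 kmol/h.
Outlet (n = n₀ + ν ξ):
  C₃H₆: 378 − 1(286.5) = 91.48
  O₂: 2220 − 4.5(286.5) = 930.4
  N₂: 8351 (inert)
  CO₂: 0 + 3(286.5) = 859.6
  H₂O: 0 + 3(286.5) = 859.6

860 kmol/h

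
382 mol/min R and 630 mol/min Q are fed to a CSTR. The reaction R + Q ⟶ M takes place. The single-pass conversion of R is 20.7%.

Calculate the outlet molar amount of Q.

551 mol/min

R reacted = 0.207 × 382 = 79.07 mol/min; ν_R = −1, so ξ = 79.07/1 = 79.07 mol/min.
Outlet amounts (n = n₀ + ν ξ):
  R: 382 − 1(79.07) = 302.9
  Q: 630 − 1(79.07) = 550.9
  M: 0 + 1(79.07) = 79.07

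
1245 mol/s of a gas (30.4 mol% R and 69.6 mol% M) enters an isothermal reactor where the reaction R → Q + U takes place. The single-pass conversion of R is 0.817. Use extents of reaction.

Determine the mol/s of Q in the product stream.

309 mol/s

R reacted = 0.817 × 378.5 = 309.2 mol/s; ν_R = −1, so ξ = 309.2/1 = 309.2 mol/s.
Outlet amounts (n = n₀ + ν ξ):
  R: 378.5 − 1(309.2) = 69.26
  Q: 0 + 1(309.2) = 309.2
  U: 0 + 1(309.2) = 309.2
  M: 866.5 (inert)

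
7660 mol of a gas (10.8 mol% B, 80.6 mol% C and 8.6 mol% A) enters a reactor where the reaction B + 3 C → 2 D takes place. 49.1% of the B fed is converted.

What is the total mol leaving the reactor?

B reacted = 0.491 × 827.3 = 406.2 mol; ν_B = −1, so ξ = 406.2/1 = 406.2 mol.
Outlet amounts (n = n₀ + ν ξ):
  B: 827.3 − 1(406.2) = 421.1
  C: 6174 − 3(406.2) = 4955
  D: 0 + 2(406.2) = 812.4
  A: 658.8 (inert)
Total out = 421.1 + 4955 + 812.4 + 658.8 = 6848 mol.

6850 mol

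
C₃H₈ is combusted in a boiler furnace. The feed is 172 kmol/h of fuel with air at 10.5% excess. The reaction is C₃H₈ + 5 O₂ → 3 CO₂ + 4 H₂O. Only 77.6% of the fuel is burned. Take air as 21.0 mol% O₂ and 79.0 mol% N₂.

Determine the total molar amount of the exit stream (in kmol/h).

Stoichiometric O₂ = 5 × 172 = 860 kmol/h; O₂ fed = 860 × 1.105 = 950.3 kmol/h.
N₂ fed = 950.3 × 79/21 = 3575 kmol/h.
Fuel reacted = 0.776 × 172 → ξ = 133.5 kmol/h.
Outlet (n = n₀ + ν ξ):
  C₃H₈: 172 − 1(133.5) = 38.53
  O₂: 950.3 − 5(133.5) = 282.9
  N₂: 3575 (inert)
  CO₂: 0 + 3(133.5) = 400.4
  H₂O: 0 + 4(133.5) = 533.9
Total out = 38.53 + 282.9 + 3575 + 400.4 + 533.9 = 4831 kmol/h.

4830 kmol/h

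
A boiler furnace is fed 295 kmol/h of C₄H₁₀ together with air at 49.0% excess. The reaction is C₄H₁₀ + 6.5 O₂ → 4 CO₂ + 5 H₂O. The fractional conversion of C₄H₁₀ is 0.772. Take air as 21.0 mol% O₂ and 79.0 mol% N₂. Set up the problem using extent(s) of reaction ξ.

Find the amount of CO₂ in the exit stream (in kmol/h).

911 kmol/h

Stoichiometric O₂ = 6.5 × 295 = 1918 kmol/h; O₂ fed = 1918 × 1.490 = 2857 kmol/h.
N₂ fed = 2857 × 79/21 = 10750 kmol/h.
Fuel reacted = 0.772 × 295 → ξ = 227.7 kmol/h.
Outlet (n = n₀ + ν ξ):
  C₄H₁₀: 295 − 1(227.7) = 67.26
  O₂: 2857 − 6.5(227.7) = 1377
  N₂: 10750 (inert)
  CO₂: 0 + 4(227.7) = 911
  H₂O: 0 + 5(227.7) = 1139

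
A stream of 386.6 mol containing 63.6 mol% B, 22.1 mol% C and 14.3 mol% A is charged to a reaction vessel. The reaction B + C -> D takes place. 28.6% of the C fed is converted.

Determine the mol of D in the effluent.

C reacted = 0.286 × 85.44 = 24.44 mol; ν_C = −1, so ξ = 24.44/1 = 24.44 mol.
Outlet amounts (n = n₀ + ν ξ):
  B: 245.9 − 1(24.44) = 221.4
  C: 85.44 − 1(24.44) = 61
  D: 0 + 1(24.44) = 24.44
  A: 55.28 (inert)

24.4 mol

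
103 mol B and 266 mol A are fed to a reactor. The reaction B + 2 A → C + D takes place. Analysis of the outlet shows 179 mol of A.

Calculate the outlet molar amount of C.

For A: n = n₀ − 2ξ → 179 = 266 − 2ξ, giving ξ = 43.5 mol.
Outlet amounts (n = n₀ + ν ξ):
  B: 103 − 1(43.5) = 59.5
  A: 266 − 2(43.5) = 179
  C: 0 + 1(43.5) = 43.5
  D: 0 + 1(43.5) = 43.5

43.5 mol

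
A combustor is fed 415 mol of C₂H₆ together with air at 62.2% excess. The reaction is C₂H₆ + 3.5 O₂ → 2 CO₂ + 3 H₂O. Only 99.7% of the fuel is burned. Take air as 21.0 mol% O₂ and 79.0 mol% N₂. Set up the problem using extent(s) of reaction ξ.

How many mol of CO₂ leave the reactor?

Stoichiometric O₂ = 3.5 × 415 = 1452 mol; O₂ fed = 1452 × 1.622 = 2356 mol.
N₂ fed = 2356 × 79/21 = 8863 mol.
Fuel reacted = 0.997 × 415 → ξ = 413.8 mol.
Outlet (n = n₀ + ν ξ):
  C₂H₆: 415 − 1(413.8) = 1.245
  O₂: 2356 − 3.5(413.8) = 907.8
  N₂: 8863 (inert)
  CO₂: 0 + 2(413.8) = 827.5
  H₂O: 0 + 3(413.8) = 1241

828 mol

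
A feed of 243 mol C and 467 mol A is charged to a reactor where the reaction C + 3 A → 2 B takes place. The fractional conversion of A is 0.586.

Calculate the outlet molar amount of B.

A reacted = 0.586 × 467 = 273.7 mol; ν_A = −3, so ξ = 273.7/3 = 91.22 mol.
Outlet amounts (n = n₀ + ν ξ):
  C: 243 − 1(91.22) = 151.8
  A: 467 − 3(91.22) = 193.3
  B: 0 + 2(91.22) = 182.4

182 mol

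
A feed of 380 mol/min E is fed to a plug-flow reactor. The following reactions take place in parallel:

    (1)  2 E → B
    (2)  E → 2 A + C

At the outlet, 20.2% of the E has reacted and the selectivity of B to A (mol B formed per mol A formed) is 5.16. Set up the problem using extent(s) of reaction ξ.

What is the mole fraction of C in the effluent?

0.0101

Conversion of E: E consumed = 0.202 × 380 = 76.76 mol/min = 2ξ₁ + 1ξ₂.
Selectivity: 1ξ₁ / (2ξ₂) = 5.16 → ξ₁ = 10.32 ξ₂.
Substitute: (2·10.32 + 1) ξ₂ = 76.76 → ξ₂ = 3.547 mol/min, ξ₁ = 36.61 mol/min.
Outlet amounts (n = n₀ + Σ ν·ξ):
  E: 380 − 2(36.61) − 1(3.547) = 303.2
  B: 0 + 1(36.61) = 36.61
  A: 0 + 2(3.547) = 7.094
  C: 0 + 1(3.547) = 3.547
Total out = 350.5 mol/min; y_C = 3.547 / 350.5 = 0.01012.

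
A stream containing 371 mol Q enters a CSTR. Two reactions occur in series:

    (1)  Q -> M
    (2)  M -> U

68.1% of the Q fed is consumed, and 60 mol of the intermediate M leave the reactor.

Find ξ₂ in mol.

ξ₂ = 193 mol

Conversion of Q: Q consumed = 1ξ₁ = 0.681 × 371 → ξ₁ = 252.7 mol.
M balance: n_M = 0 + 1ξ₁ − 1ξ₂ = 60 → ξ₂ = (1·252.7 − 60)/1 = 192.7 mol.
Outlet amounts (n = n₀ + Σ ν·ξ):
  Q: 371 − 1(252.7) = 118.3
  M: 0 + 1(252.7) − 1(192.7) = 60
  U: 0 + 1(192.7) = 192.7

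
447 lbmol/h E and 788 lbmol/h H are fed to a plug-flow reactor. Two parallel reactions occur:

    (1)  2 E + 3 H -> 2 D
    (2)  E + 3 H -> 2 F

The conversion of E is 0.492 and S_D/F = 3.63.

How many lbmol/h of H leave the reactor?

Conversion of E: E consumed = 0.492 × 447 = 219.9 lbmol/h = 2ξ₁ + 1ξ₂.
Selectivity: 2ξ₁ / (2ξ₂) = 3.63 → ξ₁ = 3.63 ξ₂.
Substitute: (2·3.63 + 1) ξ₂ = 219.9 → ξ₂ = 26.63 lbmol/h, ξ₁ = 96.65 lbmol/h.
Outlet amounts (n = n₀ + Σ ν·ξ):
  E: 447 − 2(96.65) − 1(26.63) = 227.1
  H: 788 − 3(96.65) − 3(26.63) = 418.2
  D: 0 + 2(96.65) = 193.3
  F: 0 + 2(26.63) = 53.25

418 lbmol/h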